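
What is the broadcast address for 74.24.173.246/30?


Network: 74.24.173.244/30
Host bits = 2
Set all host bits to 1:
Broadcast: 74.24.173.247


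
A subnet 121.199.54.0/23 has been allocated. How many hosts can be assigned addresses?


Host bits = 32 - 23 = 9
Total addresses = 2^9 = 512
Usable = total - 2 (network and broadcast)
Usable hosts: 510


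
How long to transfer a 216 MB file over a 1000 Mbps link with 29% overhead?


Effective throughput = 1000 * (1 - 29/100) = 710 Mbps
File size in Mb = 216 * 8 = 1728 Mb
Time = 1728 / 710
Time = 2.4338 seconds


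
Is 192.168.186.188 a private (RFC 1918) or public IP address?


RFC 1918 private ranges:
  10.0.0.0/8 (10.0.0.0 - 10.255.255.255)
  172.16.0.0/12 (172.16.0.0 - 172.31.255.255)
  192.168.0.0/16 (192.168.0.0 - 192.168.255.255)
Private (in 192.168.0.0/16)


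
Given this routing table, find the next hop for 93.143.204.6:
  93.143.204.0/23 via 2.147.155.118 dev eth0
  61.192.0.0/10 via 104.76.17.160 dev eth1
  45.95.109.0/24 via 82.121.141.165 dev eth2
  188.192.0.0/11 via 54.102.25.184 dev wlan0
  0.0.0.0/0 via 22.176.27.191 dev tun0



Longest prefix match for 93.143.204.6:
  /23 93.143.204.0: MATCH
  /10 61.192.0.0: no
  /24 45.95.109.0: no
  /11 188.192.0.0: no
  /0 0.0.0.0: MATCH
Selected: next-hop 2.147.155.118 via eth0 (matched /23)


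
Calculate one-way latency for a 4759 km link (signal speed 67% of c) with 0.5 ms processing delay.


Speed = 0.67 * 3e5 km/s = 201000 km/s
Propagation delay = 4759 / 201000 = 0.0237 s = 23.6766 ms
Processing delay = 0.5 ms
Total one-way latency = 24.1766 ms


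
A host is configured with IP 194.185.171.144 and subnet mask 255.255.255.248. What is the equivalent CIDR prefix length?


Binary: 11111111.11111111.11111111.11111000
Count leading 1s
Prefix: /29


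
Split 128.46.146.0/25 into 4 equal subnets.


New prefix = 25 + 2 = 27
Each subnet has 32 addresses
  128.46.146.0/27
  128.46.146.32/27
  128.46.146.64/27
  128.46.146.96/27
Subnets: 128.46.146.0/27, 128.46.146.32/27, 128.46.146.64/27, 128.46.146.96/27


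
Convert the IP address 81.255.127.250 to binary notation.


81 = 01010001
255 = 11111111
127 = 01111111
250 = 11111010
Binary: 01010001.11111111.01111111.11111010


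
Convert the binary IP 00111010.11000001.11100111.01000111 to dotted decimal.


00111010 = 58
11000001 = 193
11100111 = 231
01000111 = 71
IP: 58.193.231.71


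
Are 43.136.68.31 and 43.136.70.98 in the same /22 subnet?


Mask: 255.255.252.0
43.136.68.31 AND mask = 43.136.68.0
43.136.70.98 AND mask = 43.136.68.0
Yes, same subnet (43.136.68.0)


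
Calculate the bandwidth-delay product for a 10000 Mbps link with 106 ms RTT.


BDP = bandwidth * RTT
= 10000 Mbps * 106 ms
= 10000 * 1e6 * 106 / 1000 bits
= 1060000000 bits
= 132500000 bytes
= 129394.5312 KB
BDP = 1060000000 bits (132500000 bytes)


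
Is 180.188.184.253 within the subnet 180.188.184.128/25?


Subnet network: 180.188.184.128
Test IP AND mask: 180.188.184.128
Yes, 180.188.184.253 is in 180.188.184.128/25


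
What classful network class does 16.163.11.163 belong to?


First octet: 16
Binary: 00010000
0xxxxxxx -> Class A (1-126)
Class A, default mask 255.0.0.0 (/8)


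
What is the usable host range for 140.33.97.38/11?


Network: 140.32.0.0
Broadcast: 140.63.255.255
First usable = network + 1
Last usable = broadcast - 1
Range: 140.32.0.1 to 140.63.255.254


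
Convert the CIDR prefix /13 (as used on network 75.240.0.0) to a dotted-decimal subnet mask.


/13 means 13 network bits, 19 host bits
Binary: 11111111111110000000000000000000
Mask: 255.248.0.0


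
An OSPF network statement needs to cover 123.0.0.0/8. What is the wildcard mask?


Subnet mask: 255.0.0.0
Wildcard = 255.255.255.255 - subnet mask
255 - 255 = 0
255 - 0 = 255
255 - 0 = 255
255 - 0 = 255
Wildcard: 0.255.255.255


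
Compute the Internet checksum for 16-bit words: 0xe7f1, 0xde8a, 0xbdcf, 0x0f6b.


Sum all words (with carry folding):
+ 0xe7f1 = 0xe7f1
+ 0xde8a = 0xc67c
+ 0xbdcf = 0x844c
+ 0x0f6b = 0x93b7
One's complement: ~0x93b7
Checksum = 0x6c48


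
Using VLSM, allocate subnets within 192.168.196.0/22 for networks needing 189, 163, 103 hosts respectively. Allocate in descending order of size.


189 hosts -> /24 (254 usable): 192.168.196.0/24
163 hosts -> /24 (254 usable): 192.168.197.0/24
103 hosts -> /25 (126 usable): 192.168.198.0/25
Allocation: 192.168.196.0/24 (189 hosts, 254 usable); 192.168.197.0/24 (163 hosts, 254 usable); 192.168.198.0/25 (103 hosts, 126 usable)


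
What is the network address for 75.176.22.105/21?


IP:   01001011.10110000.00010110.01101001
Mask: 11111111.11111111.11111000.00000000
AND operation:
Net:  01001011.10110000.00010000.00000000
Network: 75.176.16.0/21


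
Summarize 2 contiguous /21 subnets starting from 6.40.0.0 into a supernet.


Original prefix: /21
Number of subnets: 2 = 2^1
New prefix = 21 - 1 = 20
Supernet: 6.40.0.0/20


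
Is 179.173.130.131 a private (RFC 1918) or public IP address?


RFC 1918 private ranges:
  10.0.0.0/8 (10.0.0.0 - 10.255.255.255)
  172.16.0.0/12 (172.16.0.0 - 172.31.255.255)
  192.168.0.0/16 (192.168.0.0 - 192.168.255.255)
Public (not in any RFC 1918 range)


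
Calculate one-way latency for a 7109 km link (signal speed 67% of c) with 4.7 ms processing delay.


Speed = 0.67 * 3e5 km/s = 201000 km/s
Propagation delay = 7109 / 201000 = 0.0354 s = 35.3682 ms
Processing delay = 4.7 ms
Total one-way latency = 40.0682 ms


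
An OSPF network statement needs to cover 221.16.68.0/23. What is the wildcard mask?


Subnet mask: 255.255.254.0
Wildcard = 255.255.255.255 - subnet mask
255 - 255 = 0
255 - 255 = 0
255 - 254 = 1
255 - 0 = 255
Wildcard: 0.0.1.255


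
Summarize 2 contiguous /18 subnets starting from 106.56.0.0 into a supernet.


Original prefix: /18
Number of subnets: 2 = 2^1
New prefix = 18 - 1 = 17
Supernet: 106.56.0.0/17


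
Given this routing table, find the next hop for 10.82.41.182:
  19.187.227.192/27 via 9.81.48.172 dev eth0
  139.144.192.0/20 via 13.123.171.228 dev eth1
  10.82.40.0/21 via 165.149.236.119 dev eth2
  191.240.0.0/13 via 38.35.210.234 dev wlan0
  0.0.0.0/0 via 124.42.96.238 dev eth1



Longest prefix match for 10.82.41.182:
  /27 19.187.227.192: no
  /20 139.144.192.0: no
  /21 10.82.40.0: MATCH
  /13 191.240.0.0: no
  /0 0.0.0.0: MATCH
Selected: next-hop 165.149.236.119 via eth2 (matched /21)


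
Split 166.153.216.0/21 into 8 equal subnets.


New prefix = 21 + 3 = 24
Each subnet has 256 addresses
  166.153.216.0/24
  166.153.217.0/24
  166.153.218.0/24
  166.153.219.0/24
  166.153.220.0/24
  166.153.221.0/24
  166.153.222.0/24
  166.153.223.0/24
Subnets: 166.153.216.0/24, 166.153.217.0/24, 166.153.218.0/24, 166.153.219.0/24, 166.153.220.0/24, 166.153.221.0/24, 166.153.222.0/24, 166.153.223.0/24


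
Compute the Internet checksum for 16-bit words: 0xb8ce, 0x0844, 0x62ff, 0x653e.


Sum all words (with carry folding):
+ 0xb8ce = 0xb8ce
+ 0x0844 = 0xc112
+ 0x62ff = 0x2412
+ 0x653e = 0x8950
One's complement: ~0x8950
Checksum = 0x76af


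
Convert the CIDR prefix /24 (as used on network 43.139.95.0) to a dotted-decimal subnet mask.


/24 means 24 network bits, 8 host bits
Binary: 11111111111111111111111100000000
Mask: 255.255.255.0


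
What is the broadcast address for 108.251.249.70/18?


Network: 108.251.192.0/18
Host bits = 14
Set all host bits to 1:
Broadcast: 108.251.255.255


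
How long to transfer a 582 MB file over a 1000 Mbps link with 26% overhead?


Effective throughput = 1000 * (1 - 26/100) = 740 Mbps
File size in Mb = 582 * 8 = 4656 Mb
Time = 4656 / 740
Time = 6.2919 seconds


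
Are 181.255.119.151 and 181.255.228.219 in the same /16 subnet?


Mask: 255.255.0.0
181.255.119.151 AND mask = 181.255.0.0
181.255.228.219 AND mask = 181.255.0.0
Yes, same subnet (181.255.0.0)


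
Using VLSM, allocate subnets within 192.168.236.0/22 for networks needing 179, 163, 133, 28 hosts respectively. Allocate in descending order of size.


179 hosts -> /24 (254 usable): 192.168.236.0/24
163 hosts -> /24 (254 usable): 192.168.237.0/24
133 hosts -> /24 (254 usable): 192.168.238.0/24
28 hosts -> /27 (30 usable): 192.168.239.0/27
Allocation: 192.168.236.0/24 (179 hosts, 254 usable); 192.168.237.0/24 (163 hosts, 254 usable); 192.168.238.0/24 (133 hosts, 254 usable); 192.168.239.0/27 (28 hosts, 30 usable)


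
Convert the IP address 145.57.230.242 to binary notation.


145 = 10010001
57 = 00111001
230 = 11100110
242 = 11110010
Binary: 10010001.00111001.11100110.11110010


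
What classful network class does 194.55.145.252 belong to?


First octet: 194
Binary: 11000010
110xxxxx -> Class C (192-223)
Class C, default mask 255.255.255.0 (/24)


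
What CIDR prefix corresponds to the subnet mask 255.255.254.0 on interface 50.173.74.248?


Binary: 11111111.11111111.11111110.00000000
Count leading 1s
Prefix: /23


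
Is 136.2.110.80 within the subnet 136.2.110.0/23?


Subnet network: 136.2.110.0
Test IP AND mask: 136.2.110.0
Yes, 136.2.110.80 is in 136.2.110.0/23


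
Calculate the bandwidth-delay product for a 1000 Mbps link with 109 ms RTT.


BDP = bandwidth * RTT
= 1000 Mbps * 109 ms
= 1000 * 1e6 * 109 / 1000 bits
= 109000000 bits
= 13625000 bytes
= 13305.6641 KB
BDP = 109000000 bits (13625000 bytes)


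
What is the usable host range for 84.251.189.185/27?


Network: 84.251.189.160
Broadcast: 84.251.189.191
First usable = network + 1
Last usable = broadcast - 1
Range: 84.251.189.161 to 84.251.189.190


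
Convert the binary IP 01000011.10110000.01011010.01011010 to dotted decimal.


01000011 = 67
10110000 = 176
01011010 = 90
01011010 = 90
IP: 67.176.90.90


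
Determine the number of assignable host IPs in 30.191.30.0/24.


Host bits = 32 - 24 = 8
Total addresses = 2^8 = 256
Usable = total - 2 (network and broadcast)
Usable hosts: 254


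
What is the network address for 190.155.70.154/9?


IP:   10111110.10011011.01000110.10011010
Mask: 11111111.10000000.00000000.00000000
AND operation:
Net:  10111110.10000000.00000000.00000000
Network: 190.128.0.0/9


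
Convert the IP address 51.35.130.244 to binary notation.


51 = 00110011
35 = 00100011
130 = 10000010
244 = 11110100
Binary: 00110011.00100011.10000010.11110100


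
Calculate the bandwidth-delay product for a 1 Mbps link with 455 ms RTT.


BDP = bandwidth * RTT
= 1 Mbps * 455 ms
= 1 * 1e6 * 455 / 1000 bits
= 455000 bits
= 56875 bytes
= 55.542 KB
BDP = 455000 bits (56875 bytes)


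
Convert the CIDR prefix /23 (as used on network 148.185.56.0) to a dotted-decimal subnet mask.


/23 means 23 network bits, 9 host bits
Binary: 11111111111111111111111000000000
Mask: 255.255.254.0


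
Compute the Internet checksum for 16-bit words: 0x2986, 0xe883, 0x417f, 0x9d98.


Sum all words (with carry folding):
+ 0x2986 = 0x2986
+ 0xe883 = 0x120a
+ 0x417f = 0x5389
+ 0x9d98 = 0xf121
One's complement: ~0xf121
Checksum = 0x0ede


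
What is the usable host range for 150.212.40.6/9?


Network: 150.128.0.0
Broadcast: 150.255.255.255
First usable = network + 1
Last usable = broadcast - 1
Range: 150.128.0.1 to 150.255.255.254


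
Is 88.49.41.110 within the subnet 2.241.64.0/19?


Subnet network: 2.241.64.0
Test IP AND mask: 88.49.32.0
No, 88.49.41.110 is not in 2.241.64.0/19


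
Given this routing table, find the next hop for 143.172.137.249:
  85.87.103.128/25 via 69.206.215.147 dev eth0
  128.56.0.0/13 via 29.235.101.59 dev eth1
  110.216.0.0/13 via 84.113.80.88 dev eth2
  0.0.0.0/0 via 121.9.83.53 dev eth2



Longest prefix match for 143.172.137.249:
  /25 85.87.103.128: no
  /13 128.56.0.0: no
  /13 110.216.0.0: no
  /0 0.0.0.0: MATCH
Selected: next-hop 121.9.83.53 via eth2 (matched /0)


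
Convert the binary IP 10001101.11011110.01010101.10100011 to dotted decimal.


10001101 = 141
11011110 = 222
01010101 = 85
10100011 = 163
IP: 141.222.85.163


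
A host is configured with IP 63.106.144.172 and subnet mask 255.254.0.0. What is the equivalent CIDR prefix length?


Binary: 11111111.11111110.00000000.00000000
Count leading 1s
Prefix: /15


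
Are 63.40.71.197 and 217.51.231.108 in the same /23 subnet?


Mask: 255.255.254.0
63.40.71.197 AND mask = 63.40.70.0
217.51.231.108 AND mask = 217.51.230.0
No, different subnets (63.40.70.0 vs 217.51.230.0)


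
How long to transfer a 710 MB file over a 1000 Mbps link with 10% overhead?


Effective throughput = 1000 * (1 - 10/100) = 900 Mbps
File size in Mb = 710 * 8 = 5680 Mb
Time = 5680 / 900
Time = 6.3111 seconds


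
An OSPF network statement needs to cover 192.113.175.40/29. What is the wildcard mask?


Subnet mask: 255.255.255.248
Wildcard = 255.255.255.255 - subnet mask
255 - 255 = 0
255 - 255 = 0
255 - 255 = 0
255 - 248 = 7
Wildcard: 0.0.0.7


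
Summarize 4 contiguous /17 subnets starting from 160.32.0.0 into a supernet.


Original prefix: /17
Number of subnets: 4 = 2^2
New prefix = 17 - 2 = 15
Supernet: 160.32.0.0/15


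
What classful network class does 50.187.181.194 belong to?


First octet: 50
Binary: 00110010
0xxxxxxx -> Class A (1-126)
Class A, default mask 255.0.0.0 (/8)


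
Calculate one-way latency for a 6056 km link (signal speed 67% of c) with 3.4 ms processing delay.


Speed = 0.67 * 3e5 km/s = 201000 km/s
Propagation delay = 6056 / 201000 = 0.0301 s = 30.1294 ms
Processing delay = 3.4 ms
Total one-way latency = 33.5294 ms


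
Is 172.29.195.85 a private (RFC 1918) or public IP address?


RFC 1918 private ranges:
  10.0.0.0/8 (10.0.0.0 - 10.255.255.255)
  172.16.0.0/12 (172.16.0.0 - 172.31.255.255)
  192.168.0.0/16 (192.168.0.0 - 192.168.255.255)
Private (in 172.16.0.0/12)


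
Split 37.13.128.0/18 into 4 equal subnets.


New prefix = 18 + 2 = 20
Each subnet has 4096 addresses
  37.13.128.0/20
  37.13.144.0/20
  37.13.160.0/20
  37.13.176.0/20
Subnets: 37.13.128.0/20, 37.13.144.0/20, 37.13.160.0/20, 37.13.176.0/20


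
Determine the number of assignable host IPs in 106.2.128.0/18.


Host bits = 32 - 18 = 14
Total addresses = 2^14 = 16384
Usable = total - 2 (network and broadcast)
Usable hosts: 16382


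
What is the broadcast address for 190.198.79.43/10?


Network: 190.192.0.0/10
Host bits = 22
Set all host bits to 1:
Broadcast: 190.255.255.255


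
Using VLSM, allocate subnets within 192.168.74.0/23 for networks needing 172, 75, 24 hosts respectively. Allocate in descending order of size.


172 hosts -> /24 (254 usable): 192.168.74.0/24
75 hosts -> /25 (126 usable): 192.168.75.0/25
24 hosts -> /27 (30 usable): 192.168.75.128/27
Allocation: 192.168.74.0/24 (172 hosts, 254 usable); 192.168.75.0/25 (75 hosts, 126 usable); 192.168.75.128/27 (24 hosts, 30 usable)


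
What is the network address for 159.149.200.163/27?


IP:   10011111.10010101.11001000.10100011
Mask: 11111111.11111111.11111111.11100000
AND operation:
Net:  10011111.10010101.11001000.10100000
Network: 159.149.200.160/27


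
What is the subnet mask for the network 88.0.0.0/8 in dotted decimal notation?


/8 means 8 network bits, 24 host bits
Binary: 11111111000000000000000000000000
Mask: 255.0.0.0


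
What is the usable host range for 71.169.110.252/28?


Network: 71.169.110.240
Broadcast: 71.169.110.255
First usable = network + 1
Last usable = broadcast - 1
Range: 71.169.110.241 to 71.169.110.254


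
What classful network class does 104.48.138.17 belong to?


First octet: 104
Binary: 01101000
0xxxxxxx -> Class A (1-126)
Class A, default mask 255.0.0.0 (/8)


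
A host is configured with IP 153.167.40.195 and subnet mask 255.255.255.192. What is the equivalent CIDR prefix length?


Binary: 11111111.11111111.11111111.11000000
Count leading 1s
Prefix: /26


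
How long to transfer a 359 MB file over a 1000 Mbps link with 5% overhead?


Effective throughput = 1000 * (1 - 5/100) = 950 Mbps
File size in Mb = 359 * 8 = 2872 Mb
Time = 2872 / 950
Time = 3.0232 seconds


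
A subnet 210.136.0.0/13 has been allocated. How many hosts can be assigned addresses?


Host bits = 32 - 13 = 19
Total addresses = 2^19 = 524288
Usable = total - 2 (network and broadcast)
Usable hosts: 524286


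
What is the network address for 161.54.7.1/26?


IP:   10100001.00110110.00000111.00000001
Mask: 11111111.11111111.11111111.11000000
AND operation:
Net:  10100001.00110110.00000111.00000000
Network: 161.54.7.0/26


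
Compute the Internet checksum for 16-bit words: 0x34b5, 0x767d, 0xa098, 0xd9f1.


Sum all words (with carry folding):
+ 0x34b5 = 0x34b5
+ 0x767d = 0xab32
+ 0xa098 = 0x4bcb
+ 0xd9f1 = 0x25bd
One's complement: ~0x25bd
Checksum = 0xda42


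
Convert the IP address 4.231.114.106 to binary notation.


4 = 00000100
231 = 11100111
114 = 01110010
106 = 01101010
Binary: 00000100.11100111.01110010.01101010


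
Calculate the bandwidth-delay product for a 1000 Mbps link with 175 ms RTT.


BDP = bandwidth * RTT
= 1000 Mbps * 175 ms
= 1000 * 1e6 * 175 / 1000 bits
= 175000000 bits
= 21875000 bytes
= 21362.3047 KB
BDP = 175000000 bits (21875000 bytes)


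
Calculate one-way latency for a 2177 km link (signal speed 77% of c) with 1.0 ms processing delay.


Speed = 0.77 * 3e5 km/s = 231000 km/s
Propagation delay = 2177 / 231000 = 0.0094 s = 9.4242 ms
Processing delay = 1.0 ms
Total one-way latency = 10.4242 ms


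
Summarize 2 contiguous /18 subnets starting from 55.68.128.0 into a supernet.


Original prefix: /18
Number of subnets: 2 = 2^1
New prefix = 18 - 1 = 17
Supernet: 55.68.128.0/17


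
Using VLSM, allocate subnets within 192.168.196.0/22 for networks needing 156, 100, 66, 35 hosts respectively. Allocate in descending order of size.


156 hosts -> /24 (254 usable): 192.168.196.0/24
100 hosts -> /25 (126 usable): 192.168.197.0/25
66 hosts -> /25 (126 usable): 192.168.197.128/25
35 hosts -> /26 (62 usable): 192.168.198.0/26
Allocation: 192.168.196.0/24 (156 hosts, 254 usable); 192.168.197.0/25 (100 hosts, 126 usable); 192.168.197.128/25 (66 hosts, 126 usable); 192.168.198.0/26 (35 hosts, 62 usable)


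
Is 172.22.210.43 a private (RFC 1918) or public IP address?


RFC 1918 private ranges:
  10.0.0.0/8 (10.0.0.0 - 10.255.255.255)
  172.16.0.0/12 (172.16.0.0 - 172.31.255.255)
  192.168.0.0/16 (192.168.0.0 - 192.168.255.255)
Private (in 172.16.0.0/12)


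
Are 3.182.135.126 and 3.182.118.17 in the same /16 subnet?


Mask: 255.255.0.0
3.182.135.126 AND mask = 3.182.0.0
3.182.118.17 AND mask = 3.182.0.0
Yes, same subnet (3.182.0.0)


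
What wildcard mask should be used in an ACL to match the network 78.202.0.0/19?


Subnet mask: 255.255.224.0
Wildcard = 255.255.255.255 - subnet mask
255 - 255 = 0
255 - 255 = 0
255 - 224 = 31
255 - 0 = 255
Wildcard: 0.0.31.255


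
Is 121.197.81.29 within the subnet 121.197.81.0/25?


Subnet network: 121.197.81.0
Test IP AND mask: 121.197.81.0
Yes, 121.197.81.29 is in 121.197.81.0/25


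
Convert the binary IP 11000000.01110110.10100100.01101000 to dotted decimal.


11000000 = 192
01110110 = 118
10100100 = 164
01101000 = 104
IP: 192.118.164.104


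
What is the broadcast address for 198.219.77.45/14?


Network: 198.216.0.0/14
Host bits = 18
Set all host bits to 1:
Broadcast: 198.219.255.255


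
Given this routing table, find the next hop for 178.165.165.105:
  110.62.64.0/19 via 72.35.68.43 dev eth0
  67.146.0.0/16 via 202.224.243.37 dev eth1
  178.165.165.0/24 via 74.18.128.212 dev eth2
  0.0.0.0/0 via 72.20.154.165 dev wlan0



Longest prefix match for 178.165.165.105:
  /19 110.62.64.0: no
  /16 67.146.0.0: no
  /24 178.165.165.0: MATCH
  /0 0.0.0.0: MATCH
Selected: next-hop 74.18.128.212 via eth2 (matched /24)


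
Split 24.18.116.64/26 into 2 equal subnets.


New prefix = 26 + 1 = 27
Each subnet has 32 addresses
  24.18.116.64/27
  24.18.116.96/27
Subnets: 24.18.116.64/27, 24.18.116.96/27


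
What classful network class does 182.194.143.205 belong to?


First octet: 182
Binary: 10110110
10xxxxxx -> Class B (128-191)
Class B, default mask 255.255.0.0 (/16)


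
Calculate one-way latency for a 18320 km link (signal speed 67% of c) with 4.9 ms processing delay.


Speed = 0.67 * 3e5 km/s = 201000 km/s
Propagation delay = 18320 / 201000 = 0.0911 s = 91.1443 ms
Processing delay = 4.9 ms
Total one-way latency = 96.0443 ms


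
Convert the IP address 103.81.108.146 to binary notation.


103 = 01100111
81 = 01010001
108 = 01101100
146 = 10010010
Binary: 01100111.01010001.01101100.10010010


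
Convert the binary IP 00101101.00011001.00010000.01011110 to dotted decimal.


00101101 = 45
00011001 = 25
00010000 = 16
01011110 = 94
IP: 45.25.16.94


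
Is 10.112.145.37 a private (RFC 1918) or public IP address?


RFC 1918 private ranges:
  10.0.0.0/8 (10.0.0.0 - 10.255.255.255)
  172.16.0.0/12 (172.16.0.0 - 172.31.255.255)
  192.168.0.0/16 (192.168.0.0 - 192.168.255.255)
Private (in 10.0.0.0/8)


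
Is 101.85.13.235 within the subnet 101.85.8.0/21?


Subnet network: 101.85.8.0
Test IP AND mask: 101.85.8.0
Yes, 101.85.13.235 is in 101.85.8.0/21


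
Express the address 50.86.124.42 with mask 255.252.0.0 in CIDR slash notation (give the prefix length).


Binary: 11111111.11111100.00000000.00000000
Count leading 1s
Prefix: /14


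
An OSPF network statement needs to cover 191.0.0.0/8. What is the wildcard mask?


Subnet mask: 255.0.0.0
Wildcard = 255.255.255.255 - subnet mask
255 - 255 = 0
255 - 0 = 255
255 - 0 = 255
255 - 0 = 255
Wildcard: 0.255.255.255


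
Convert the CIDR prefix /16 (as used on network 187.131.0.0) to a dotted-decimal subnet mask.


/16 means 16 network bits, 16 host bits
Binary: 11111111111111110000000000000000
Mask: 255.255.0.0


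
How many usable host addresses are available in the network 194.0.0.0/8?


Host bits = 32 - 8 = 24
Total addresses = 2^24 = 16777216
Usable = total - 2 (network and broadcast)
Usable hosts: 16777214


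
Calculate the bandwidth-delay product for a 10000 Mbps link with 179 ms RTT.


BDP = bandwidth * RTT
= 10000 Mbps * 179 ms
= 10000 * 1e6 * 179 / 1000 bits
= 1790000000 bits
= 223750000 bytes
= 218505.8594 KB
BDP = 1790000000 bits (223750000 bytes)


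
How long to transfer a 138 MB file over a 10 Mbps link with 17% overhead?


Effective throughput = 10 * (1 - 17/100) = 8.3 Mbps
File size in Mb = 138 * 8 = 1104 Mb
Time = 1104 / 8.3
Time = 133.012 seconds


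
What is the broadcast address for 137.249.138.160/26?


Network: 137.249.138.128/26
Host bits = 6
Set all host bits to 1:
Broadcast: 137.249.138.191


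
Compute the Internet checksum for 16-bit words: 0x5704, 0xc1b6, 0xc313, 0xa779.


Sum all words (with carry folding):
+ 0x5704 = 0x5704
+ 0xc1b6 = 0x18bb
+ 0xc313 = 0xdbce
+ 0xa779 = 0x8348
One's complement: ~0x8348
Checksum = 0x7cb7


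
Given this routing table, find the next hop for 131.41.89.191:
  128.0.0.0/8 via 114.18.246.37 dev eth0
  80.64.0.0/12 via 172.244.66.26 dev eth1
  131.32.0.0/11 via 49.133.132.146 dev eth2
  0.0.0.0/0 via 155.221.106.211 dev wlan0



Longest prefix match for 131.41.89.191:
  /8 128.0.0.0: no
  /12 80.64.0.0: no
  /11 131.32.0.0: MATCH
  /0 0.0.0.0: MATCH
Selected: next-hop 49.133.132.146 via eth2 (matched /11)


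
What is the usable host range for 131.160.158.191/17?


Network: 131.160.128.0
Broadcast: 131.160.255.255
First usable = network + 1
Last usable = broadcast - 1
Range: 131.160.128.1 to 131.160.255.254


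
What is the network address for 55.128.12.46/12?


IP:   00110111.10000000.00001100.00101110
Mask: 11111111.11110000.00000000.00000000
AND operation:
Net:  00110111.10000000.00000000.00000000
Network: 55.128.0.0/12


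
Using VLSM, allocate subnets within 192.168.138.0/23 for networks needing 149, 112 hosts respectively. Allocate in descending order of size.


149 hosts -> /24 (254 usable): 192.168.138.0/24
112 hosts -> /25 (126 usable): 192.168.139.0/25
Allocation: 192.168.138.0/24 (149 hosts, 254 usable); 192.168.139.0/25 (112 hosts, 126 usable)


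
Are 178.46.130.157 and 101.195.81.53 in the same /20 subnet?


Mask: 255.255.240.0
178.46.130.157 AND mask = 178.46.128.0
101.195.81.53 AND mask = 101.195.80.0
No, different subnets (178.46.128.0 vs 101.195.80.0)


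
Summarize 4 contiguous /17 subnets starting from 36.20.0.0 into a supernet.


Original prefix: /17
Number of subnets: 4 = 2^2
New prefix = 17 - 2 = 15
Supernet: 36.20.0.0/15


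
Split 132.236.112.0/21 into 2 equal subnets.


New prefix = 21 + 1 = 22
Each subnet has 1024 addresses
  132.236.112.0/22
  132.236.116.0/22
Subnets: 132.236.112.0/22, 132.236.116.0/22


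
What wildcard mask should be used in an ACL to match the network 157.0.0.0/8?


Subnet mask: 255.0.0.0
Wildcard = 255.255.255.255 - subnet mask
255 - 255 = 0
255 - 0 = 255
255 - 0 = 255
255 - 0 = 255
Wildcard: 0.255.255.255


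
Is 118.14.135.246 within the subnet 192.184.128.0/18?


Subnet network: 192.184.128.0
Test IP AND mask: 118.14.128.0
No, 118.14.135.246 is not in 192.184.128.0/18


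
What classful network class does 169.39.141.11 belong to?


First octet: 169
Binary: 10101001
10xxxxxx -> Class B (128-191)
Class B, default mask 255.255.0.0 (/16)


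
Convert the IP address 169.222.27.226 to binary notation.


169 = 10101001
222 = 11011110
27 = 00011011
226 = 11100010
Binary: 10101001.11011110.00011011.11100010


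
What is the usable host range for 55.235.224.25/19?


Network: 55.235.224.0
Broadcast: 55.235.255.255
First usable = network + 1
Last usable = broadcast - 1
Range: 55.235.224.1 to 55.235.255.254


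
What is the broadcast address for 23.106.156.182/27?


Network: 23.106.156.160/27
Host bits = 5
Set all host bits to 1:
Broadcast: 23.106.156.191


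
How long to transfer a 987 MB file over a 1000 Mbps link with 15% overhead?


Effective throughput = 1000 * (1 - 15/100) = 850 Mbps
File size in Mb = 987 * 8 = 7896 Mb
Time = 7896 / 850
Time = 9.2894 seconds


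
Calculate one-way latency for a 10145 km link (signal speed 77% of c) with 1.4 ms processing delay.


Speed = 0.77 * 3e5 km/s = 231000 km/s
Propagation delay = 10145 / 231000 = 0.0439 s = 43.9177 ms
Processing delay = 1.4 ms
Total one-way latency = 45.3177 ms


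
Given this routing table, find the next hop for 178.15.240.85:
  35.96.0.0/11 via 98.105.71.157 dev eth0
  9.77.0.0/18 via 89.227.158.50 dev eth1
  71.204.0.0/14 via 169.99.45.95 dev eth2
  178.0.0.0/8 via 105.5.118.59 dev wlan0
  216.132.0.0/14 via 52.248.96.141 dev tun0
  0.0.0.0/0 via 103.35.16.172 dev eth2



Longest prefix match for 178.15.240.85:
  /11 35.96.0.0: no
  /18 9.77.0.0: no
  /14 71.204.0.0: no
  /8 178.0.0.0: MATCH
  /14 216.132.0.0: no
  /0 0.0.0.0: MATCH
Selected: next-hop 105.5.118.59 via wlan0 (matched /8)


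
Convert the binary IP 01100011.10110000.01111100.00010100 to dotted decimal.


01100011 = 99
10110000 = 176
01111100 = 124
00010100 = 20
IP: 99.176.124.20


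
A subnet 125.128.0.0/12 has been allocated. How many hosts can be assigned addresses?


Host bits = 32 - 12 = 20
Total addresses = 2^20 = 1048576
Usable = total - 2 (network and broadcast)
Usable hosts: 1048574


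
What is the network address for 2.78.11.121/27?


IP:   00000010.01001110.00001011.01111001
Mask: 11111111.11111111.11111111.11100000
AND operation:
Net:  00000010.01001110.00001011.01100000
Network: 2.78.11.96/27


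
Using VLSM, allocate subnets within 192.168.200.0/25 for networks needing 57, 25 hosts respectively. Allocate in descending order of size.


57 hosts -> /26 (62 usable): 192.168.200.0/26
25 hosts -> /27 (30 usable): 192.168.200.64/27
Allocation: 192.168.200.0/26 (57 hosts, 62 usable); 192.168.200.64/27 (25 hosts, 30 usable)


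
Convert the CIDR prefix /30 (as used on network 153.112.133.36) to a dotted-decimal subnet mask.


/30 means 30 network bits, 2 host bits
Binary: 11111111111111111111111111111100
Mask: 255.255.255.252


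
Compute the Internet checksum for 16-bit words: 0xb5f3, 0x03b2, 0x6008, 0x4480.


Sum all words (with carry folding):
+ 0xb5f3 = 0xb5f3
+ 0x03b2 = 0xb9a5
+ 0x6008 = 0x19ae
+ 0x4480 = 0x5e2e
One's complement: ~0x5e2e
Checksum = 0xa1d1


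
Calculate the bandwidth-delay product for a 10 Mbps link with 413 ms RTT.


BDP = bandwidth * RTT
= 10 Mbps * 413 ms
= 10 * 1e6 * 413 / 1000 bits
= 4130000 bits
= 516250 bytes
= 504.1504 KB
BDP = 4130000 bits (516250 bytes)


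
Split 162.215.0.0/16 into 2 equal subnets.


New prefix = 16 + 1 = 17
Each subnet has 32768 addresses
  162.215.0.0/17
  162.215.128.0/17
Subnets: 162.215.0.0/17, 162.215.128.0/17


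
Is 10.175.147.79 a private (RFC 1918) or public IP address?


RFC 1918 private ranges:
  10.0.0.0/8 (10.0.0.0 - 10.255.255.255)
  172.16.0.0/12 (172.16.0.0 - 172.31.255.255)
  192.168.0.0/16 (192.168.0.0 - 192.168.255.255)
Private (in 10.0.0.0/8)


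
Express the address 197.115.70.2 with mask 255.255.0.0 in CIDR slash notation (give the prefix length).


Binary: 11111111.11111111.00000000.00000000
Count leading 1s
Prefix: /16


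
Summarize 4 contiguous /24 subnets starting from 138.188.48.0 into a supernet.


Original prefix: /24
Number of subnets: 4 = 2^2
New prefix = 24 - 2 = 22
Supernet: 138.188.48.0/22


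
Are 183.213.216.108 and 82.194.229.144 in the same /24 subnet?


Mask: 255.255.255.0
183.213.216.108 AND mask = 183.213.216.0
82.194.229.144 AND mask = 82.194.229.0
No, different subnets (183.213.216.0 vs 82.194.229.0)


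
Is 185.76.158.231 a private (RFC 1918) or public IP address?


RFC 1918 private ranges:
  10.0.0.0/8 (10.0.0.0 - 10.255.255.255)
  172.16.0.0/12 (172.16.0.0 - 172.31.255.255)
  192.168.0.0/16 (192.168.0.0 - 192.168.255.255)
Public (not in any RFC 1918 range)


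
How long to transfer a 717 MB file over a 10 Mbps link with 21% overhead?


Effective throughput = 10 * (1 - 21/100) = 7.9 Mbps
File size in Mb = 717 * 8 = 5736 Mb
Time = 5736 / 7.9
Time = 726.0759 seconds


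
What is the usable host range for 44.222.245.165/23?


Network: 44.222.244.0
Broadcast: 44.222.245.255
First usable = network + 1
Last usable = broadcast - 1
Range: 44.222.244.1 to 44.222.245.254


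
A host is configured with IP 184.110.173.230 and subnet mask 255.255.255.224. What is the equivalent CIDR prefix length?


Binary: 11111111.11111111.11111111.11100000
Count leading 1s
Prefix: /27


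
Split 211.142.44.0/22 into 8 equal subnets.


New prefix = 22 + 3 = 25
Each subnet has 128 addresses
  211.142.44.0/25
  211.142.44.128/25
  211.142.45.0/25
  211.142.45.128/25
  211.142.46.0/25
  211.142.46.128/25
  211.142.47.0/25
  211.142.47.128/25
Subnets: 211.142.44.0/25, 211.142.44.128/25, 211.142.45.0/25, 211.142.45.128/25, 211.142.46.0/25, 211.142.46.128/25, 211.142.47.0/25, 211.142.47.128/25


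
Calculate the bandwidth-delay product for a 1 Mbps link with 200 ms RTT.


BDP = bandwidth * RTT
= 1 Mbps * 200 ms
= 1 * 1e6 * 200 / 1000 bits
= 200000 bits
= 25000 bytes
= 24.4141 KB
BDP = 200000 bits (25000 bytes)


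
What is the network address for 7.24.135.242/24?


IP:   00000111.00011000.10000111.11110010
Mask: 11111111.11111111.11111111.00000000
AND operation:
Net:  00000111.00011000.10000111.00000000
Network: 7.24.135.0/24


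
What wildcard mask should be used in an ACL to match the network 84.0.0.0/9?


Subnet mask: 255.128.0.0
Wildcard = 255.255.255.255 - subnet mask
255 - 255 = 0
255 - 128 = 127
255 - 0 = 255
255 - 0 = 255
Wildcard: 0.127.255.255


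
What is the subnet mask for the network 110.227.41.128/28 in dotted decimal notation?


/28 means 28 network bits, 4 host bits
Binary: 11111111111111111111111111110000
Mask: 255.255.255.240


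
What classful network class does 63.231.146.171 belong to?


First octet: 63
Binary: 00111111
0xxxxxxx -> Class A (1-126)
Class A, default mask 255.0.0.0 (/8)


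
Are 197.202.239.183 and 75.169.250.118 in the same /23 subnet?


Mask: 255.255.254.0
197.202.239.183 AND mask = 197.202.238.0
75.169.250.118 AND mask = 75.169.250.0
No, different subnets (197.202.238.0 vs 75.169.250.0)


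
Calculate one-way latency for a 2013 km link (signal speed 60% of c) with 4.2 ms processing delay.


Speed = 0.6 * 3e5 km/s = 180000 km/s
Propagation delay = 2013 / 180000 = 0.0112 s = 11.1833 ms
Processing delay = 4.2 ms
Total one-way latency = 15.3833 ms


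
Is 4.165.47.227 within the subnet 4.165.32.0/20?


Subnet network: 4.165.32.0
Test IP AND mask: 4.165.32.0
Yes, 4.165.47.227 is in 4.165.32.0/20


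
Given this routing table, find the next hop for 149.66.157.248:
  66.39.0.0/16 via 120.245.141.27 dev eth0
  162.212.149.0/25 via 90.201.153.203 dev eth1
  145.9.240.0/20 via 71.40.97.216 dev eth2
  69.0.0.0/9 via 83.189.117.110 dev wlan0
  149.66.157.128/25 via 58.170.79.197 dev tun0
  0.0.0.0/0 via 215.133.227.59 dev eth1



Longest prefix match for 149.66.157.248:
  /16 66.39.0.0: no
  /25 162.212.149.0: no
  /20 145.9.240.0: no
  /9 69.0.0.0: no
  /25 149.66.157.128: MATCH
  /0 0.0.0.0: MATCH
Selected: next-hop 58.170.79.197 via tun0 (matched /25)


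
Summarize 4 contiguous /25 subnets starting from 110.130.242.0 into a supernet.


Original prefix: /25
Number of subnets: 4 = 2^2
New prefix = 25 - 2 = 23
Supernet: 110.130.242.0/23


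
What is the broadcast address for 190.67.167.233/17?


Network: 190.67.128.0/17
Host bits = 15
Set all host bits to 1:
Broadcast: 190.67.255.255


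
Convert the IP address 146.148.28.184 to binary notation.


146 = 10010010
148 = 10010100
28 = 00011100
184 = 10111000
Binary: 10010010.10010100.00011100.10111000


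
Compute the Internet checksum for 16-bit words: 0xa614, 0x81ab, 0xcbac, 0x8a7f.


Sum all words (with carry folding):
+ 0xa614 = 0xa614
+ 0x81ab = 0x27c0
+ 0xcbac = 0xf36c
+ 0x8a7f = 0x7dec
One's complement: ~0x7dec
Checksum = 0x8213


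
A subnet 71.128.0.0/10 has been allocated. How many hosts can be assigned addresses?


Host bits = 32 - 10 = 22
Total addresses = 2^22 = 4194304
Usable = total - 2 (network and broadcast)
Usable hosts: 4194302


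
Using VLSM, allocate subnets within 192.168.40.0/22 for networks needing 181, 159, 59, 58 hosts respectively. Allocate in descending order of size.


181 hosts -> /24 (254 usable): 192.168.40.0/24
159 hosts -> /24 (254 usable): 192.168.41.0/24
59 hosts -> /26 (62 usable): 192.168.42.0/26
58 hosts -> /26 (62 usable): 192.168.42.64/26
Allocation: 192.168.40.0/24 (181 hosts, 254 usable); 192.168.41.0/24 (159 hosts, 254 usable); 192.168.42.0/26 (59 hosts, 62 usable); 192.168.42.64/26 (58 hosts, 62 usable)


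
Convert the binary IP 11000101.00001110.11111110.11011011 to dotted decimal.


11000101 = 197
00001110 = 14
11111110 = 254
11011011 = 219
IP: 197.14.254.219


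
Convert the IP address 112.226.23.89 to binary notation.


112 = 01110000
226 = 11100010
23 = 00010111
89 = 01011001
Binary: 01110000.11100010.00010111.01011001


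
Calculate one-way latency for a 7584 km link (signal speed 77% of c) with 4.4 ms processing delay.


Speed = 0.77 * 3e5 km/s = 231000 km/s
Propagation delay = 7584 / 231000 = 0.0328 s = 32.8312 ms
Processing delay = 4.4 ms
Total one-way latency = 37.2312 ms


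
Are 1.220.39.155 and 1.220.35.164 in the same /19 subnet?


Mask: 255.255.224.0
1.220.39.155 AND mask = 1.220.32.0
1.220.35.164 AND mask = 1.220.32.0
Yes, same subnet (1.220.32.0)


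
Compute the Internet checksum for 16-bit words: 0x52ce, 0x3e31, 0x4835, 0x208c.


Sum all words (with carry folding):
+ 0x52ce = 0x52ce
+ 0x3e31 = 0x90ff
+ 0x4835 = 0xd934
+ 0x208c = 0xf9c0
One's complement: ~0xf9c0
Checksum = 0x063f


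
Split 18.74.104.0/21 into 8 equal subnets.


New prefix = 21 + 3 = 24
Each subnet has 256 addresses
  18.74.104.0/24
  18.74.105.0/24
  18.74.106.0/24
  18.74.107.0/24
  18.74.108.0/24
  18.74.109.0/24
  18.74.110.0/24
  18.74.111.0/24
Subnets: 18.74.104.0/24, 18.74.105.0/24, 18.74.106.0/24, 18.74.107.0/24, 18.74.108.0/24, 18.74.109.0/24, 18.74.110.0/24, 18.74.111.0/24


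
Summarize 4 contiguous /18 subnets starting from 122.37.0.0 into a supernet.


Original prefix: /18
Number of subnets: 4 = 2^2
New prefix = 18 - 2 = 16
Supernet: 122.37.0.0/16


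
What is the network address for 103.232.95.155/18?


IP:   01100111.11101000.01011111.10011011
Mask: 11111111.11111111.11000000.00000000
AND operation:
Net:  01100111.11101000.01000000.00000000
Network: 103.232.64.0/18


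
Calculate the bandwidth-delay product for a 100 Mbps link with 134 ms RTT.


BDP = bandwidth * RTT
= 100 Mbps * 134 ms
= 100 * 1e6 * 134 / 1000 bits
= 13400000 bits
= 1675000 bytes
= 1635.7422 KB
BDP = 13400000 bits (1675000 bytes)


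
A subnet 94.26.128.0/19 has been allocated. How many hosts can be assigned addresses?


Host bits = 32 - 19 = 13
Total addresses = 2^13 = 8192
Usable = total - 2 (network and broadcast)
Usable hosts: 8190


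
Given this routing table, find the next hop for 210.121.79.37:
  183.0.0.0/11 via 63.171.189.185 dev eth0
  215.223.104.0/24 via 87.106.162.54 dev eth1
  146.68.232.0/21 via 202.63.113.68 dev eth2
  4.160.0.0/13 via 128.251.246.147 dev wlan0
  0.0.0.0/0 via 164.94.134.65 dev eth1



Longest prefix match for 210.121.79.37:
  /11 183.0.0.0: no
  /24 215.223.104.0: no
  /21 146.68.232.0: no
  /13 4.160.0.0: no
  /0 0.0.0.0: MATCH
Selected: next-hop 164.94.134.65 via eth1 (matched /0)


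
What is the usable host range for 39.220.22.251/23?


Network: 39.220.22.0
Broadcast: 39.220.23.255
First usable = network + 1
Last usable = broadcast - 1
Range: 39.220.22.1 to 39.220.23.254


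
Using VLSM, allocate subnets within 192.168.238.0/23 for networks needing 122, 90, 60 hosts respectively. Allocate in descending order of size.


122 hosts -> /25 (126 usable): 192.168.238.0/25
90 hosts -> /25 (126 usable): 192.168.238.128/25
60 hosts -> /26 (62 usable): 192.168.239.0/26
Allocation: 192.168.238.0/25 (122 hosts, 126 usable); 192.168.238.128/25 (90 hosts, 126 usable); 192.168.239.0/26 (60 hosts, 62 usable)


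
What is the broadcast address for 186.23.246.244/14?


Network: 186.20.0.0/14
Host bits = 18
Set all host bits to 1:
Broadcast: 186.23.255.255


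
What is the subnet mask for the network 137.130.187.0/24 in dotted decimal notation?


/24 means 24 network bits, 8 host bits
Binary: 11111111111111111111111100000000
Mask: 255.255.255.0


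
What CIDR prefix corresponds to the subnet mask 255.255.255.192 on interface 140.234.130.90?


Binary: 11111111.11111111.11111111.11000000
Count leading 1s
Prefix: /26


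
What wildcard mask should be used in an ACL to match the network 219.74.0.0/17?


Subnet mask: 255.255.128.0
Wildcard = 255.255.255.255 - subnet mask
255 - 255 = 0
255 - 255 = 0
255 - 128 = 127
255 - 0 = 255
Wildcard: 0.0.127.255


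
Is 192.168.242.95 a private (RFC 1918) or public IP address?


RFC 1918 private ranges:
  10.0.0.0/8 (10.0.0.0 - 10.255.255.255)
  172.16.0.0/12 (172.16.0.0 - 172.31.255.255)
  192.168.0.0/16 (192.168.0.0 - 192.168.255.255)
Private (in 192.168.0.0/16)


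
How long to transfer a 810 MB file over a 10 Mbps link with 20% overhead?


Effective throughput = 10 * (1 - 20/100) = 8 Mbps
File size in Mb = 810 * 8 = 6480 Mb
Time = 6480 / 8
Time = 810 seconds


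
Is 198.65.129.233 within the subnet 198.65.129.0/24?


Subnet network: 198.65.129.0
Test IP AND mask: 198.65.129.0
Yes, 198.65.129.233 is in 198.65.129.0/24


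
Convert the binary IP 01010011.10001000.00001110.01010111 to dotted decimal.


01010011 = 83
10001000 = 136
00001110 = 14
01010111 = 87
IP: 83.136.14.87


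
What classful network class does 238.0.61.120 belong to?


First octet: 238
Binary: 11101110
1110xxxx -> Class D (224-239)
Class D (multicast), default mask N/A
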